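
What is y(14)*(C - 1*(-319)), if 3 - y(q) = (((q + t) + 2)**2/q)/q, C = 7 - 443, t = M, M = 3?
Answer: -26559/196 ≈ -135.51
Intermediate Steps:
t = 3
C = -436
y(q) = 3 - (5 + q)**2/q**2 (y(q) = 3 - ((q + 3) + 2)**2/q/q = 3 - ((3 + q) + 2)**2/q/q = 3 - (5 + q)**2/q/q = 3 - (5 + q)**2/q**2)
y(14)*(C - 1*(-319)) = (3 - 1*(5 + 14)**2/14**2)*(-436 - 1*(-319)) = (3 - 1*1/196*19**2)*(-436 + 319) = (3 - 1*1/196*361)*(-117) = (3 - 361/196)*(-117) = (227/196)*(-117) = -26559/196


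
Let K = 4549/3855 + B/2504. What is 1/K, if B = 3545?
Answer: 9652920/25056671 ≈ 0.38524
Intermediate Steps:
K = 25056671/9652920 (K = 4549/3855 + 3545/2504 = 25056671/9652920 ≈ 2.5958)
1/K = 1/(25056671/9652920) = 9652920/25056671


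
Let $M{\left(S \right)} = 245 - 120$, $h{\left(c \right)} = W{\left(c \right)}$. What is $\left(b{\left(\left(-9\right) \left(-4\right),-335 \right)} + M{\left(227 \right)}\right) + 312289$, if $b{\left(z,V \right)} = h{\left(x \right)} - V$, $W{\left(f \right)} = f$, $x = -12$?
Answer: $312737$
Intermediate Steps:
$h{\left(c \right)} = c$
$M{\left(S \right)} = 125$
$b{\left(z,V \right)} = -12 - V$
$\left(b{\left(\left(-9\right) \left(-4\right),-335 \right)} + M{\left(227 \right)}\right) + 312289 = \left(\left(-12 - -335\right) + 125\right) + 312289 = \left(\left(-12 + 335\right) + 125\right) + 312289 = \left(323 + 125\right) + 312289 = 448 + 312289 = 312737$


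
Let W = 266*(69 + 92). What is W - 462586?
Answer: -419760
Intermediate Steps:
W = 42826 (W = 266*161 = 42826)
W - 462586 = 42826 - 462586 = -419760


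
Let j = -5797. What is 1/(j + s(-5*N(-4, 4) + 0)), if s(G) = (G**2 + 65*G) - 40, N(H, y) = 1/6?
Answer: -36/212057 ≈ -0.00016977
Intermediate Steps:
N(H, y) = 1/6
s(G) = -40 + G**2 + 65*G
1/(j + s(-5*N(-4, 4) + 0)) = 1/(-5797 + (-40 + (-5*1/6 + 0)**2 + 65*(-5*1/6 + 0))) = 1/(-5797 + (-40 + (-5/6 + 0)**2 + 65*(-5/6 + 0))) = 1/(-5797 + (-40 + (-5/6)**2 + 65*(-5/6))) = 1/(-5797 + (-40 + 25/36 - 325/6)) = 1/(-5797 - 3365/36) = 1/(-212057/36) = -36/212057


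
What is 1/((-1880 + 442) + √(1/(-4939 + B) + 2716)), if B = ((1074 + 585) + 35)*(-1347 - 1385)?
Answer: -6662177786/9567628572217 - √58296761504828297/9567628572217 ≈ -0.00072156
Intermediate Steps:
B = -4628008 (B = (1659 + 35)*(-2732) = 1694*(-2732) = -4628008)
1/((-1880 + 442) + √(1/(-4939 + B) + 2716)) = 1/((-1880 + 442) + √(1/(-4939 - 4628008) + 2716)) = 1/(-1438 + √(1/(-4632947) + 2716)) = 1/(-1438 + √(-1/4632947 + 2716)) = 1/(-1438 + √(12583084051/4632947)) = 1/(-1438 + √58296761504828297/4632947)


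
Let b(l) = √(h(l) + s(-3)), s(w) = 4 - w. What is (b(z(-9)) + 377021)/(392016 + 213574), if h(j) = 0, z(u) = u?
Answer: 377021/605590 + √7/605590 ≈ 0.62257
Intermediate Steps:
b(l) = √7 (b(l) = √(0 + (4 - 1*(-3))) = √(0 + (4 + 3)) = √(0 + 7) = √7)
(b(z(-9)) + 377021)/(392016 + 213574) = (√7 + 377021)/(392016 + 213574) = (377021 + √7)/605590 = (377021 + √7)*(1/605590) = 377021/605590 + √7/605590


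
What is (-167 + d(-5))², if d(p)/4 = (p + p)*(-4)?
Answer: 49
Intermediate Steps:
d(p) = -32*p (d(p) = 4*((p + p)*(-4)) = 4*((2*p)*(-4)) = 4*(-8*p) = -32*p)
(-167 + d(-5))² = (-167 - 32*(-5))² = (-167 + 160)² = (-7)² = 49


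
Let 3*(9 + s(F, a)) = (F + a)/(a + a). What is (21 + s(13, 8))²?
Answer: 39601/256 ≈ 154.69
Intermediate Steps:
s(F, a) = -9 + (F + a)/(6*a) (s(F, a) = -9 + ((F + a)/(a + a))/3 = -9 + ((F + a)/((2*a)))/3 = -9 + ((F + a)*(1/(2*a)))/3 = -9 + ((F + a)/(2*a))/3 = -9 + (F + a)/(6*a))
(21 + s(13, 8))² = (21 + (⅙)*(13 - 53*8)/8)² = (21 + (⅙)*(⅛)*(13 - 424))² = (21 + (⅙)*(⅛)*(-411))² = (21 - 137/16)² = (199/16)² = 39601/256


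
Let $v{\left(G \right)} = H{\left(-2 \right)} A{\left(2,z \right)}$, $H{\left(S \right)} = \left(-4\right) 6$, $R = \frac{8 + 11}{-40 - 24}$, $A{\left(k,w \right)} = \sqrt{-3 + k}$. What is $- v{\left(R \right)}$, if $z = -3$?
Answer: $24 i \approx 24.0 i$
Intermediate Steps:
$R = - \frac{19}{64}$ ($R = \frac{19}{-64} = 19 \left(- \frac{1}{64}\right) = - \frac{19}{64} \approx -0.29688$)
$H{\left(S \right)} = -24$
$v{\left(G \right)} = - 24 i$ ($v{\left(G \right)} = - 24 \sqrt{-3 + 2} = - 24 \sqrt{-1} = - 24 i$)
$- v{\left(R \right)} = - \left(-24\right) i = 24 i$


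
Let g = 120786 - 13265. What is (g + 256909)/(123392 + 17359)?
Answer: 364430/140751 ≈ 2.5892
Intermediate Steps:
g = 107521
(g + 256909)/(123392 + 17359) = (107521 + 256909)/(123392 + 17359) = 364430/140751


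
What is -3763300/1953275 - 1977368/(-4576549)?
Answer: -356044860/238221419 ≈ -1.4946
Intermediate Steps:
-3763300/1953275 - 1977368/(-4576549) = -3763300*1/1953275 - 1977368*(-1/4576549) = -150532/78131 + 104072/240871 = -356044860/238221419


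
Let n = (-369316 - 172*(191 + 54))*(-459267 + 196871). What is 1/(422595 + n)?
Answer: 1/107964831171 ≈ 9.2623e-12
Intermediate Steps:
n = 107964408576 (n = (-369316 - 172*245)*(-262396) = (-369316 - 42140)*(-262396) = -411456*(-262396) = 107964408576)
1/(422595 + n) = 1/(422595 + 107964408576) = 1/107964831171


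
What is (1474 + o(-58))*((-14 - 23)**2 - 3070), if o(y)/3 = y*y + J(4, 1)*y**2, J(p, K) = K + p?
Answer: -105506226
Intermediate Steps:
o(y) = 18*y**2 (o(y) = 3*(y*y + (1 + 4)*y**2) = 3*(y**2 + 5*y**2) = 3*(6*y**2) = 18*y**2)
(1474 + o(-58))*((-14 - 23)**2 - 3070) = (1474 + 18*(-58)**2)*((-14 - 23)**2 - 3070) = (1474 + 18*3364)*((-37)**2 - 3070) = (1474 + 60552)*(1369 - 3070) = 62026*(-1701) = -105506226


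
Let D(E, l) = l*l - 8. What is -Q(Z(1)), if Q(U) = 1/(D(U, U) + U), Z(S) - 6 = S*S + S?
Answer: -1/64 ≈ -0.015625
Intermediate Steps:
Z(S) = 6 + S + S² (Z(S) = 6 + (S*S + S) = 6 + (S² + S) = 6 + (S + S²) = 6 + S + S²)
D(E, l) = -8 + l² (D(E, l) = l² - 8 = -8 + l²)
Q(U) = 1/(-8 + U + U²) (Q(U) = 1/((-8 + U²) + U) = 1/(-8 + U + U²))
-Q(Z(1)) = -1/(-8 + (6 + 1 + 1²) + (6 + 1 + 1²)²) = -1/(-8 + (6 + 1 + 1) + (6 + 1 + 1)²) = -1/(-8 + 8 + 8²) = -1/(-8 + 8 + 64) = -1/64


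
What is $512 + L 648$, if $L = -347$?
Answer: $-224344$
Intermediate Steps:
$512 + L 648 = 512 - 224856 = -224344$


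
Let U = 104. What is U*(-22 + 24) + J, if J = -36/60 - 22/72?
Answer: 37277/180 ≈ 207.09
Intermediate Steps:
J = -163/180 (J = -36*1/60 - 22*1/72 = -3/5 - 11/36 = -163/180 ≈ -0.90556)
U*(-22 + 24) + J = 104*(-22 + 24) - 163/180 = 104*2 - 163/180 = 208 - 163/180 = 37277/180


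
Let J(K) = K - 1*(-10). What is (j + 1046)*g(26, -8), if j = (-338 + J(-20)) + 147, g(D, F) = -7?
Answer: -5915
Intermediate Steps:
J(K) = 10 + K (J(K) = K + 10 = 10 + K)
j = -201 (j = (-338 + (10 - 20)) + 147 = (-338 - 10) + 147 = -348 + 147 = -201)
(j + 1046)*g(26, -8) = (-201 + 1046)*(-7) = 845*(-7) = -5915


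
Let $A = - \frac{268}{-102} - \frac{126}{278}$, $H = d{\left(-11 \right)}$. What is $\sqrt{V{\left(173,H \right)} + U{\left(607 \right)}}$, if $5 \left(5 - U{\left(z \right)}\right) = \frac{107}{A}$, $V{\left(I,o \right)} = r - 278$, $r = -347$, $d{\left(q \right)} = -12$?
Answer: $\frac{i \sqrt{3740644394495}}{77065} \approx 25.097 i$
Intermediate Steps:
$H = -12$
$A = \frac{15413}{7089}$ ($A = \left(-268\right) \left(- \frac{1}{102}\right) - \frac{63}{139} = \frac{134}{51} - \frac{63}{139} = \frac{15413}{7089} \approx 2.1742$)
$V{\left(I,o \right)} = -625$ ($V{\left(I,o \right)} = -347 - 278 = -625$)
$U{\left(z \right)} = - \frac{373198}{77065}$ ($U{\left(z \right)} = 5 - \frac{107 \frac{1}{\frac{15413}{7089}}}{5} = 5 - \frac{107 \cdot \frac{7089}{15413}}{5} = 5 - \frac{758523}{77065} = - \frac{373198}{77065}$)
$\sqrt{V{\left(173,H \right)} + U{\left(607 \right)}} = \sqrt{-625 - \frac{373198}{77065}} = \sqrt{- \frac{48538823}{77065}} = \frac{i \sqrt{3740644394495}}{77065}$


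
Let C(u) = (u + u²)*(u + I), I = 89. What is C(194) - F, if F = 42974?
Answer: 10662916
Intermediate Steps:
C(u) = (89 + u)*(u + u²) (C(u) = (u + u²)*(u + 89) = (u + u²)*(89 + u) = (89 + u)*(u + u²))
C(194) - F = 194*(89 + 194² + 90*194) - 1*42974 = 194*(89 + 37636 + 17460) - 42974 = 194*55185 - 42974 = 10705890 - 42974 = 10662916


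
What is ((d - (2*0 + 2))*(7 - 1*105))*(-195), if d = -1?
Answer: -57330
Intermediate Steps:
((d - (2*0 + 2))*(7 - 1*105))*(-195) = ((-1 - (2*0 + 2))*(7 - 1*105))*(-195) = ((-1 - (0 + 2))*(7 - 105))*(-195) = ((-1 - 1*2)*(-98))*(-195) = ((-1 - 2)*(-98))*(-195) = -3*(-98)*(-195) = 294*(-195) = -57330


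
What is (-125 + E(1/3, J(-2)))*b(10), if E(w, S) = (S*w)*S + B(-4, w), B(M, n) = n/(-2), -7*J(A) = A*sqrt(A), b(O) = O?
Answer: -184075/147 ≈ -1252.2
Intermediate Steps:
J(A) = -A**(3/2)/7 (J(A) = -A*sqrt(A)/7 = -A**(3/2)/7)
B(M, n) = -n/2 (B(M, n) = n*(-1/2) = -n/2)
E(w, S) = -w/2 + w*S**2 (E(w, S) = (S*w)*S - w/2 = w*S**2 - w/2 = -w/2 + w*S**2)
(-125 + E(1/3, J(-2)))*b(10) = (-125 + (-1/2 + (-(-2)*I*sqrt(2)/7)**2)/3)*10 = (-125 + (-1/2 + (2*I*sqrt(2)/7)**2)/3)*10 = (-125 + (-1/2 - 8/49)/3)*10 = (-125 + (1/3)*(-65/98))*10 = (-125 - 65/294)*10 = -36815/294*10 = -184075/147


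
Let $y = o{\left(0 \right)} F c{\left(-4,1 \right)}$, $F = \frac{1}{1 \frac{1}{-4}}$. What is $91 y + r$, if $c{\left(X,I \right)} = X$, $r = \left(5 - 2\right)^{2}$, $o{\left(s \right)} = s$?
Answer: $9$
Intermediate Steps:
$r = 9$ ($r = 3^{2} = 9$)
$F = -4$ ($F = \frac{1}{1 \left(- \frac{1}{4}\right)} = \frac{1}{- \frac{1}{4}} = -4$)
$y = 0$ ($y = 0 \left(-4\right) \left(-4\right) = 0 \left(-4\right) = 0$)
$91 y + r = 91 \cdot 0 + 9 = 0 + 9 = 9$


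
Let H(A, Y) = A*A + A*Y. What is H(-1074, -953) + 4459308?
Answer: 6636306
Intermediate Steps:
H(A, Y) = A² + A*Y
H(-1074, -953) + 4459308 = -1074*(-1074 - 953) + 4459308 = -1074*(-2027) + 4459308 = 2176998 + 4459308 = 6636306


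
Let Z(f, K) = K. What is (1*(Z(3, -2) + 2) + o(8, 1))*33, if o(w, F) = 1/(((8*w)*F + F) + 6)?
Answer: 33/71 ≈ 0.46479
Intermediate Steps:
o(w, F) = 1/(6 + F + 8*F*w) (o(w, F) = 1/((8*F*w + F) + 6) = 1/((F + 8*F*w) + 6) = 1/(6 + F + 8*F*w))
(1*(Z(3, -2) + 2) + o(8, 1))*33 = (1*(-2 + 2) + 1/(6 + 1 + 8*1*8))*33 = (1*0 + 1/(6 + 1 + 64))*33 = (0 + 1/71)*33 = (1/71)*33 = 33/71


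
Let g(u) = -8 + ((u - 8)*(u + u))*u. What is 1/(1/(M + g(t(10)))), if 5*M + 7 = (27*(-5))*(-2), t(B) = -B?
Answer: -17777/5 ≈ -3555.4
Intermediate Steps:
M = 263/5 (M = -7/5 + ((27*(-5))*(-2))/5 = -7/5 + (-135*(-2))/5 = -7/5 + (1/5)*270 = -7/5 + 54 = 263/5 ≈ 52.600)
g(u) = -8 + 2*u**2*(-8 + u) (g(u) = -8 + ((-8 + u)*(2*u))*u = -8 + (2*u*(-8 + u))*u = -8 + 2*u**2*(-8 + u))
1/(1/(M + g(t(10)))) = 1/(1/(263/5 + (-8 - 16*(-1*10)**2 + 2*(-1*10)**3))) = 1/(1/(263/5 + (-8 - 16*(-10)**2 + 2*(-10)**3))) = 1/(1/(263/5 + (-8 - 16*100 + 2*(-1000)))) = 1/(1/(263/5 + (-8 - 1600 - 2000))) = 1/(1/(263/5 - 3608)) = 1/(1/(-17777/5)) = 1/(-5/17777) = -17777/5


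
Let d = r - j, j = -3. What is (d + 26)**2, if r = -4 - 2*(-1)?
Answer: 729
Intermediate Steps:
r = -2 (r = -4 + 2 = -2)
d = 1 (d = -2 - 1*(-3) = -2 + 3 = 1)
(d + 26)**2 = (1 + 26)**2 = 27**2 = 729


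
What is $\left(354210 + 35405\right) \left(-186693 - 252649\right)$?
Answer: $-171174233330$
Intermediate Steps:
$\left(354210 + 35405\right) \left(-186693 - 252649\right) = 389615 \left(-439342\right) = -171174233330$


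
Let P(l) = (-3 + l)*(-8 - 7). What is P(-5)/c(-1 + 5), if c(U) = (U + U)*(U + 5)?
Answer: 5/3 ≈ 1.6667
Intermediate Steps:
c(U) = 2*U*(5 + U) (c(U) = (2*U)*(5 + U) = 2*U*(5 + U))
P(l) = 45 - 15*l (P(l) = (-3 + l)*(-15) = 45 - 15*l)
P(-5)/c(-1 + 5) = (45 - 15*(-5))/((2*(-1 + 5)*(5 + (-1 + 5)))) = (45 + 75)/((2*4*(5 + 4))) = 120/((2*4*9)) = 120/72 = 120*(1/72) = 5/3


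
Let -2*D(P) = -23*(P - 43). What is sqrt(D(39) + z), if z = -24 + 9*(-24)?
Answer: I*sqrt(286) ≈ 16.912*I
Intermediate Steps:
z = -240 (z = -24 - 216 = -240)
D(P) = -989/2 + 23*P/2 (D(P) = -(-23)*(P - 43)/2 = -(-23)*(-43 + P)/2 = -(989 - 23*P)/2 = -989/2 + 23*P/2)
sqrt(D(39) + z) = sqrt((-989/2 + (23/2)*39) - 240) = sqrt((-989/2 + 897/2) - 240) = sqrt(-46 - 240) = sqrt(-286) = I*sqrt(286)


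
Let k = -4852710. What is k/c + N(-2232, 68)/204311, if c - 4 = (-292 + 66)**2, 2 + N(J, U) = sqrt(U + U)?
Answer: -99146213497/1043620588 + 2*sqrt(34)/204311 ≈ -95.002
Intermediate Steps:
N(J, U) = -2 + sqrt(2)*sqrt(U) (N(J, U) = -2 + sqrt(U + U) = -2 + sqrt(2*U) = -2 + sqrt(2)*sqrt(U))
c = 51080 (c = 4 + (-292 + 66)**2 = 4 + (-226)**2 = 4 + 51076 = 51080)
k/c + N(-2232, 68)/204311 = -4852710/51080 + (-2 + sqrt(2)*sqrt(68))/204311 = -4852710*1/51080 + (-2 + sqrt(2)*(2*sqrt(17)))*(1/204311) = -485271/5108 + (-2 + 2*sqrt(34))*(1/204311) = -485271/5108 + (-2/204311 + 2*sqrt(34)/204311) = -99146213497/1043620588 + 2*sqrt(34)/204311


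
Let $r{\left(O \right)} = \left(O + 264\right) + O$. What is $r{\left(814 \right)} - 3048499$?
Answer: $-3046607$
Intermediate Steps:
$r{\left(O \right)} = 264 + 2 O$ ($r{\left(O \right)} = \left(264 + O\right) + O = 264 + 2 O$)
$r{\left(814 \right)} - 3048499 = \left(264 + 2 \cdot 814\right) - 3048499 = \left(264 + 1628\right) - 3048499 = 1892 - 3048499 = -3046607$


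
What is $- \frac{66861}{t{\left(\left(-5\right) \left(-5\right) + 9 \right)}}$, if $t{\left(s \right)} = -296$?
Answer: $\frac{66861}{296} \approx 225.88$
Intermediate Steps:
$- \frac{66861}{t{\left(\left(-5\right) \left(-5\right) + 9 \right)}} = - \frac{66861}{-296} = \left(-66861\right) \left(- \frac{1}{296}\right) = \frac{66861}{296}$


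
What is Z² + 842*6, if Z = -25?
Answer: 5677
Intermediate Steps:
Z² + 842*6 = (-25)² + 842*6 = 625 + 5052 = 5677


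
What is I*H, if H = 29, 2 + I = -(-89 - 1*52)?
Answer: 4031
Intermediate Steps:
I = 139 (I = -2 - (-89 - 1*52) = -2 - (-89 - 52) = -2 - 1*(-141) = -2 + 141 = 139)
I*H = 139*29 = 4031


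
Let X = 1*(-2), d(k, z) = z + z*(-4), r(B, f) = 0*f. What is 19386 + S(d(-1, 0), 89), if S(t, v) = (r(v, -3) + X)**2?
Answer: 19390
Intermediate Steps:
r(B, f) = 0
d(k, z) = -3*z (d(k, z) = z - 4*z = -3*z)
X = -2
S(t, v) = 4 (S(t, v) = (0 - 2)**2 = (-2)**2 = 4)
19386 + S(d(-1, 0), 89) = 19386 + 4 = 19390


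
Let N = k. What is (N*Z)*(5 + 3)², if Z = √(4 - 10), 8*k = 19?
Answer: 152*I*√6 ≈ 372.32*I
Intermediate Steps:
k = 19/8 (k = (⅛)*19 = 19/8 ≈ 2.3750)
Z = I*√6 (Z = √(-6) = I*√6 ≈ 2.4495*I)
N = 19/8 ≈ 2.3750
(N*Z)*(5 + 3)² = (19*(I*√6)/8)*(5 + 3)² = (19*I*√6/8)*8² = (19*I*√6/8)*64 = 152*I*√6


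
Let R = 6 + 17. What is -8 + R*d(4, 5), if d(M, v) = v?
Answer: 107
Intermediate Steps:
R = 23
-8 + R*d(4, 5) = -8 + 23*5 = -8 + 115 = 107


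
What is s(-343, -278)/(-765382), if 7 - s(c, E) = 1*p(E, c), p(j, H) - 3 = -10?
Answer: -7/382691 ≈ -1.8292e-5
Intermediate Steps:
p(j, H) = -7 (p(j, H) = 3 - 10 = -7)
s(c, E) = 14 (s(c, E) = 7 - (-7) = 7 - 1*(-7) = 7 + 7 = 14)
s(-343, -278)/(-765382) = 14/(-765382) = 14*(-1/765382) = -7/382691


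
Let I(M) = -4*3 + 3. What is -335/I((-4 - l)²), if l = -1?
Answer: 335/9 ≈ 37.222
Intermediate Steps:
I(M) = -9 (I(M) = -12 + 3 = -9)
-335/I((-4 - l)²) = -335/(-9) = -335*(-⅑) = 335/9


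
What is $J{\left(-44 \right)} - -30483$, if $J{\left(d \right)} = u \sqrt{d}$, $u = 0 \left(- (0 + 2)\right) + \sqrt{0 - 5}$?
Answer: $30483 - 2 \sqrt{55} \approx 30468.0$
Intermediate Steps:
$u = i \sqrt{5}$ ($u = 0 \left(\left(-1\right) 2\right) + \sqrt{-5} = 0 \left(-2\right) + i \sqrt{5} = 0 + i \sqrt{5} = i \sqrt{5} \approx 2.2361 i$)
$J{\left(d \right)} = i \sqrt{5} \sqrt{d}$
$J{\left(-44 \right)} - -30483 = i \sqrt{5} \sqrt{-44} - -30483 = i \sqrt{5} \cdot 2 i \sqrt{11} + 30483 = - 2 \sqrt{55} + 30483 = 30483 - 2 \sqrt{55}$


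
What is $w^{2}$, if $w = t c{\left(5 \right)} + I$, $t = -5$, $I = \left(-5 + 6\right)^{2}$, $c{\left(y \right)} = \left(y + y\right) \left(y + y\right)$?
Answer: $249001$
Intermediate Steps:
$c{\left(y \right)} = 4 y^{2}$ ($c{\left(y \right)} = 2 y 2 y = 4 y^{2}$)
$I = 1$ ($I = 1^{2} = 1$)
$w = -499$ ($w = - 5 \cdot 4 \cdot 5^{2} + 1 = - 5 \cdot 4 \cdot 25 + 1 = \left(-5\right) 100 + 1 = -500 + 1 = -499$)
$w^{2} = \left(-499\right)^{2} = 249001$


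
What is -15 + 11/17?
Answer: -244/17 ≈ -14.353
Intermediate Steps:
-15 + 11/17 = -244/17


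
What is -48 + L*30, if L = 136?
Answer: 4032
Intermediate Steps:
-48 + L*30 = -48 + 136*30 = -48 + 4080 = 4032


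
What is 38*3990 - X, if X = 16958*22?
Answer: -221456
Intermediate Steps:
X = 373076
38*3990 - X = 38*3990 - 1*373076 = 151620 - 373076 = -221456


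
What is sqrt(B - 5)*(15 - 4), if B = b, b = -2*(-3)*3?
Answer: 11*sqrt(13) ≈ 39.661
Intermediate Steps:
b = 18 (b = 6*3 = 18)
B = 18
sqrt(B - 5)*(15 - 4) = sqrt(18 - 5)*(15 - 4) = sqrt(13)*11 = 11*sqrt(13)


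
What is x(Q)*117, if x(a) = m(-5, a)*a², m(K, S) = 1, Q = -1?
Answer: 117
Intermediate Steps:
x(a) = a² (x(a) = 1*a² = a²)
x(Q)*117 = (-1)²*117 = 1*117 = 117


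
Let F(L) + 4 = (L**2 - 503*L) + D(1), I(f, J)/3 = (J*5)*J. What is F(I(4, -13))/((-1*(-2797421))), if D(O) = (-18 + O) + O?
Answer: 5151100/2797421 ≈ 1.8414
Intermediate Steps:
I(f, J) = 15*J**2 (I(f, J) = 3*((J*5)*J) = 3*((5*J)*J) = 3*(5*J**2) = 15*J**2)
D(O) = -18 + 2*O
F(L) = -20 + L**2 - 503*L (F(L) = -4 + ((L**2 - 503*L) + (-18 + 2*1)) = -4 + ((L**2 - 503*L) + (-18 + 2)) = -4 + ((L**2 - 503*L) - 16) = -4 + (-16 + L**2 - 503*L) = -20 + L**2 - 503*L)
F(I(4, -13))/((-1*(-2797421))) = (-20 + (15*(-13)**2)**2 - 7545*(-13)**2)/((-1*(-2797421))) = (-20 + (15*169)**2 - 7545*169)/2797421 = (-20 + 2535**2 - 503*2535)*(1/2797421) = (-20 + 6426225 - 1275105)*(1/2797421) = 5151100*(1/2797421) = 5151100/2797421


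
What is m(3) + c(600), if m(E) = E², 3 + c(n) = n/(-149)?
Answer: 294/149 ≈ 1.9732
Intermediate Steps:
c(n) = -3 - n/149 (c(n) = -3 + n/(-149) = -3 + n*(-1/149) = -3 - n/149)
m(3) + c(600) = 3² + (-3 - 1/149*600) = 9 + (-3 - 600/149) = 9 - 1047/149 = 294/149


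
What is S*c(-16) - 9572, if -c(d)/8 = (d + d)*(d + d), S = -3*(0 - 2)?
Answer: -58724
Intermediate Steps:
S = 6 (S = -3*(-2) = 6)
c(d) = -32*d² (c(d) = -8*(d + d)*(d + d) = -8*2*d*2*d = -32*d²)
S*c(-16) - 9572 = 6*(-32*(-16)²) - 9572 = 6*(-32*256) - 9572 = 6*(-8192) - 9572 = -49152 - 9572 = -58724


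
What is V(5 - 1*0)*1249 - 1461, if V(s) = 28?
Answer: 33511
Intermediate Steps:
V(5 - 1*0)*1249 - 1461 = 28*1249 - 1461 = 34972 - 1461 = 33511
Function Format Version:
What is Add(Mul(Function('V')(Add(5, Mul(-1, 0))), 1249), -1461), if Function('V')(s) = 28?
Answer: 33511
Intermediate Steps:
Add(Mul(Function('V')(Add(5, Mul(-1, 0))), 1249), -1461) = Add(Mul(28, 1249), -1461) = Add(34972, -1461) = 33511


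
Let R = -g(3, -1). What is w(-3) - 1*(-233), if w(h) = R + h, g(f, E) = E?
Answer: 231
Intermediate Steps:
R = 1 (R = -1*(-1) = 1)
w(h) = 1 + h
w(-3) - 1*(-233) = (1 - 3) - 1*(-233) = -2 + 233 = 231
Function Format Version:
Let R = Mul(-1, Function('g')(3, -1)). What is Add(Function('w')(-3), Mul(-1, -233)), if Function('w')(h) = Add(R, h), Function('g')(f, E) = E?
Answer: 231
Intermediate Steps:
R = 1 (R = Mul(-1, -1) = 1)
Function('w')(h) = Add(1, h)
Add(Function('w')(-3), Mul(-1, -233)) = Add(Add(1, -3), Mul(-1, -233)) = Add(-2, 233) = 231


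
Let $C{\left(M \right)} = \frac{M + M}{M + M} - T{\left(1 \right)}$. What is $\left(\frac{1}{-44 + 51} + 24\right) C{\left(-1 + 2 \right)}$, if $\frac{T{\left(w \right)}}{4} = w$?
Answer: $- \frac{507}{7} \approx -72.429$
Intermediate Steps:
$T{\left(w \right)} = 4 w$
$C{\left(M \right)} = -3$ ($C{\left(M \right)} = \frac{M + M}{M + M} - 4 \cdot 1 = \frac{2 M}{2 M} - 4 = 2 M \frac{1}{2 M} - 4 = 1 - 4 = -3$)
$\left(\frac{1}{-44 + 51} + 24\right) C{\left(-1 + 2 \right)} = \left(\frac{1}{-44 + 51} + 24\right) \left(-3\right) = \left(\frac{1}{7} + 24\right) \left(-3\right) = \frac{169}{7} \left(-3\right) = - \frac{507}{7}$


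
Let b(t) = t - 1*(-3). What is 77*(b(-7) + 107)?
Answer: 7931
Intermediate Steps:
b(t) = 3 + t (b(t) = t + 3 = 3 + t)
77*(b(-7) + 107) = 77*((3 - 7) + 107) = 77*(-4 + 107) = 77*103 = 7931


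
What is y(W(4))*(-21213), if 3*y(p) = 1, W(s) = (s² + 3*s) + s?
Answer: -7071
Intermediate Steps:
W(s) = s² + 4*s
y(p) = ⅓ (y(p) = (⅓)*1 = ⅓)
y(W(4))*(-21213) = (⅓)*(-21213) = -7071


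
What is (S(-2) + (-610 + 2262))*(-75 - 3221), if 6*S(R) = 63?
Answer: -5479600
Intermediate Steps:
S(R) = 21/2 (S(R) = (1/6)*63 = 21/2)
(S(-2) + (-610 + 2262))*(-75 - 3221) = (21/2 + (-610 + 2262))*(-75 - 3221) = (21/2 + 1652)*(-3296) = (3325/2)*(-3296) = -5479600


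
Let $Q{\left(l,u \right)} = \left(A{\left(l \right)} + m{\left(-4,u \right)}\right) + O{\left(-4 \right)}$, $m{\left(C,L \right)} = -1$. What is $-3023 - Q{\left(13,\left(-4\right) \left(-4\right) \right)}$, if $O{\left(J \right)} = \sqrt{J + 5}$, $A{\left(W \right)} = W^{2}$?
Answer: $-3192$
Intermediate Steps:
$O{\left(J \right)} = \sqrt{5 + J}$
$Q{\left(l,u \right)} = l^{2}$ ($Q{\left(l,u \right)} = \left(l^{2} - 1\right) + \sqrt{5 - 4} = \left(-1 + l^{2}\right) + \sqrt{1} = \left(-1 + l^{2}\right) + 1 = l^{2}$)
$-3023 - Q{\left(13,\left(-4\right) \left(-4\right) \right)} = -3023 - 13^{2} = -3023 - 169 = -3192$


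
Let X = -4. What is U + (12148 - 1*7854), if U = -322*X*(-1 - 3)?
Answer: -858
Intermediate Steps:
U = -5152 (U = -(-1288)*(-1 - 3) = -(-1288)*(-4) = -322*16 = -5152)
U + (12148 - 1*7854) = -5152 + (12148 - 1*7854) = -5152 + (12148 - 7854) = -5152 + 4294 = -858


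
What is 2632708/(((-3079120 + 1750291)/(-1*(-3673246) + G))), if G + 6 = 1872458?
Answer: -4866734496728/442943 ≈ -1.0987e+7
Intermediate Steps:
G = 1872452 (G = -6 + 1872458 = 1872452)
2632708/(((-3079120 + 1750291)/(-1*(-3673246) + G))) = 2632708/(((-3079120 + 1750291)/(-1*(-3673246) + 1872452))) = 2632708/((-1328829/(3673246 + 1872452))) = 2632708/((-1328829/5545698)) = 2632708/((-1328829*1/5545698)) = 2632708/(-442943/1848566) = 2632708*(-1848566/442943) = -4866734496728/442943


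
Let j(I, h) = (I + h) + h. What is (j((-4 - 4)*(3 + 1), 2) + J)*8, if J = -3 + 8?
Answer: -184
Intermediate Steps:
J = 5
j(I, h) = I + 2*h
(j((-4 - 4)*(3 + 1), 2) + J)*8 = (((-4 - 4)*(3 + 1) + 2*2) + 5)*8 = ((-8*4 + 4) + 5)*8 = ((-32 + 4) + 5)*8 = (-28 + 5)*8 = -23*8 = -184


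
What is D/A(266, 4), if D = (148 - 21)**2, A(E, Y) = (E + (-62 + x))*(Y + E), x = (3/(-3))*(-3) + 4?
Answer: 16129/56970 ≈ 0.28311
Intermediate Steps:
x = 7 (x = (3*(-1/3))*(-3) + 4 = -1*(-3) + 4 = 3 + 4 = 7)
A(E, Y) = (-55 + E)*(E + Y) (A(E, Y) = (E + (-62 + 7))*(Y + E) = (E - 55)*(E + Y) = (-55 + E)*(E + Y))
D = 16129 (D = 127**2 = 16129)
D/A(266, 4) = 16129/(266**2 - 55*266 - 55*4 + 266*4) = 16129/(70756 - 14630 - 220 + 1064) = 16129/56970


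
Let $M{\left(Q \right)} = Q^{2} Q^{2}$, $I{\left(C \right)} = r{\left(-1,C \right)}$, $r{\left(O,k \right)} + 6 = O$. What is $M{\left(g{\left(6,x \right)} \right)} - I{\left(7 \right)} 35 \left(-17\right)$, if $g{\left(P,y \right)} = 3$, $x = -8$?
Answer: $-4084$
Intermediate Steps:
$r{\left(O,k \right)} = -6 + O$
$I{\left(C \right)} = -7$ ($I{\left(C \right)} = -6 - 1 = -7$)
$M{\left(Q \right)} = Q^{4}$
$M{\left(g{\left(6,x \right)} \right)} - I{\left(7 \right)} 35 \left(-17\right) = 3^{4} - \left(-7\right) 35 \left(-17\right) = 81 - \left(-245\right) \left(-17\right) = 81 - 4165 = -4084$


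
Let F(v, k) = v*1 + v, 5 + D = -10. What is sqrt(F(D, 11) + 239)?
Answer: sqrt(209) ≈ 14.457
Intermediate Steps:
D = -15 (D = -5 - 10 = -15)
F(v, k) = 2*v (F(v, k) = v + v = 2*v)
sqrt(F(D, 11) + 239) = sqrt(2*(-15) + 239) = sqrt(-30 + 239) = sqrt(209)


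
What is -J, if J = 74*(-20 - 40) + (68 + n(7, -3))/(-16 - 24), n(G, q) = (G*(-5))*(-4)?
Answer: 22226/5 ≈ 4445.2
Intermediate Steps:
n(G, q) = 20*G (n(G, q) = -5*G*(-4) = 20*G)
J = -22226/5 (J = 74*(-20 - 40) + (68 + 20*7)/(-16 - 24) = 74*(-60) + (68 + 140)/(-40) = -4440 + 208*(-1/40) = -4440 - 26/5 = -22226/5 ≈ -4445.2)
-J = -1*(-22226/5) = 22226/5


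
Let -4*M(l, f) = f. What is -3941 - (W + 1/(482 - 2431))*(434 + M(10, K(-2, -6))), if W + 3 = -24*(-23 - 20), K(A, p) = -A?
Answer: -877073929/1949 ≈ -4.5001e+5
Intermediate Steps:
M(l, f) = -f/4
W = 1029 (W = -3 - 24*(-23 - 20) = -3 - 24*(-43) = -3 + 1032 = 1029)
-3941 - (W + 1/(482 - 2431))*(434 + M(10, K(-2, -6))) = -3941 - (1029 + 1/(482 - 2431))*(434 - (-1)*(-2)/4) = -3941 - (1029 + 1/(-1949))*(434 - ¼*2) = -3941 - (1029 - 1/1949)*(434 - ½) = -3941 - 2005520*867/(1949*2) = -3941 - 1*869392920/1949 = -3941 - 869392920/1949 = -877073929/1949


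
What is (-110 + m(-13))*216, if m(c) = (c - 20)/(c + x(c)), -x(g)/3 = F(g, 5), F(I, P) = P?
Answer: -164538/7 ≈ -23505.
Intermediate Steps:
x(g) = -15 (x(g) = -3*5 = -15)
m(c) = (-20 + c)/(-15 + c) (m(c) = (c - 20)/(c - 15) = (-20 + c)/(-15 + c))
(-110 + m(-13))*216 = (-110 + (-20 - 13)/(-15 - 13))*216 = (-110 - 33/(-28))*216 = (-110 - 1/28*(-33))*216 = (-110 + 33/28)*216 = -3047/28*216 = -164538/7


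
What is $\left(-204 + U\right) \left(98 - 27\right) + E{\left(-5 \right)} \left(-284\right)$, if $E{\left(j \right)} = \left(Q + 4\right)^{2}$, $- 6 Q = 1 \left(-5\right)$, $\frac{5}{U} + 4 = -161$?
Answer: $- \frac{2090950}{99} \approx -21121.0$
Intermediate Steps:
$U = - \frac{1}{33}$ ($U = \frac{5}{-4 - 161} = \frac{5}{-165} = 5 \left(- \frac{1}{165}\right) = - \frac{1}{33} \approx -0.030303$)
$Q = \frac{5}{6}$ ($Q = - \frac{1 \left(-5\right)}{6} = \left(- \frac{1}{6}\right) \left(-5\right) = \frac{5}{6} \approx 0.83333$)
$E{\left(j \right)} = \frac{841}{36}$ ($E{\left(j \right)} = \left(\frac{5}{6} + 4\right)^{2} = \left(\frac{29}{6}\right)^{2} = \frac{841}{36}$)
$\left(-204 + U\right) \left(98 - 27\right) + E{\left(-5 \right)} \left(-284\right) = \left(-204 - \frac{1}{33}\right) \left(98 - 27\right) + \frac{841}{36} \left(-284\right) = \left(- \frac{6733}{33}\right) 71 - \frac{59711}{9} = - \frac{478043}{33} - \frac{59711}{9} = - \frac{2090950}{99}$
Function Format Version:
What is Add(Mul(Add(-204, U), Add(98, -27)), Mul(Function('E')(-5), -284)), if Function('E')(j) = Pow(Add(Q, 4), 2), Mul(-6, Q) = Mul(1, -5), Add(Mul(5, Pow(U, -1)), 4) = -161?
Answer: Rational(-2090950, 99) ≈ -21121.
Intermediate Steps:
U = Rational(-1, 33) (U = Mul(5, Pow(Add(-4, -161), -1)) = Mul(5, Pow(-165, -1)) = Mul(5, Rational(-1, 165)) = Rational(-1, 33) ≈ -0.030303)
Q = Rational(5, 6) (Q = Mul(Rational(-1, 6), Mul(1, -5)) = Mul(Rational(-1, 6), -5) = Rational(5, 6) ≈ 0.83333)
Function('E')(j) = Rational(841, 36) (Function('E')(j) = Pow(Add(Rational(5, 6), 4), 2) = Pow(Rational(29, 6), 2) = Rational(841, 36))
Add(Mul(Add(-204, U), Add(98, -27)), Mul(Function('E')(-5), -284)) = Add(Mul(Add(-204, Rational(-1, 33)), Add(98, -27)), Mul(Rational(841, 36), -284)) = Add(Mul(Rational(-6733, 33), 71), Rational(-59711, 9)) = Add(Rational(-478043, 33), Rational(-59711, 9)) = Rational(-2090950, 99)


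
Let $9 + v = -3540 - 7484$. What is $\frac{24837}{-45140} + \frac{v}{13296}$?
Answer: $- \frac{207065593}{150045360} \approx -1.38$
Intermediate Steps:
$v = -11033$ ($v = -9 - 11024 = -11033$)
$\frac{24837}{-45140} + \frac{v}{13296} = \frac{24837}{-45140} - \frac{11033}{13296} = 24837 \left(- \frac{1}{45140}\right) - \frac{11033}{13296} = - \frac{24837}{45140} - \frac{11033}{13296} = - \frac{207065593}{150045360}$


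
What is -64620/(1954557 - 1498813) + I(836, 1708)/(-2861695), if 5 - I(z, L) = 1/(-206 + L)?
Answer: -34719670499187/244863611221520 ≈ -0.14179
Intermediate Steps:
I(z, L) = 5 - 1/(-206 + L)
-64620/(1954557 - 1498813) + I(836, 1708)/(-2861695) = -64620/(1954557 - 1498813) + ((-1031 + 5*1708)/(-206 + 1708))/(-2861695) = -64620/455744 + ((-1031 + 8540)/1502)*(-1/2861695) = -64620*1/455744 + ((1/1502)*7509)*(-1/2861695) = -16155/113936 + (7509/1502)*(-1/2861695) = -16155/113936 - 7509/4298265890 = -34719670499187/244863611221520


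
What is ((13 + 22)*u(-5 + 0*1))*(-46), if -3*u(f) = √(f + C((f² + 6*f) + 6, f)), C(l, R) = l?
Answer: 3220*I/3 ≈ 1073.3*I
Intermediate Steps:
u(f) = -√(6 + f² + 7*f)/3 (u(f) = -√(f + ((f² + 6*f) + 6))/3 = -√(f + (6 + f² + 6*f))/3 = -√(6 + f² + 7*f)/3)
((13 + 22)*u(-5 + 0*1))*(-46) = ((13 + 22)*(-√(6 + (-5 + 0*1)² + 7*(-5 + 0*1))/3))*(-46) = (35*(-√(6 + (-5 + 0)² + 7*(-5 + 0))/3))*(-46) = (35*(-√(6 + (-5)² + 7*(-5))/3))*(-46) = (35*(-√(6 + 25 - 35)/3))*(-46) = (35*(-2*I/3))*(-46) = -70*I/3*(-46) = 3220*I/3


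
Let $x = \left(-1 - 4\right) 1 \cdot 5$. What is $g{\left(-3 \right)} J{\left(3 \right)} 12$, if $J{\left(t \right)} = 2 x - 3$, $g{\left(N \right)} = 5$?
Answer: $-3180$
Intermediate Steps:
$x = -25$ ($x = \left(-5\right) 1 \cdot 5 = \left(-5\right) 5 = -25$)
$J{\left(t \right)} = -53$ ($J{\left(t \right)} = 2 \left(-25\right) - 3 = -50 - 3 = -53$)
$g{\left(-3 \right)} J{\left(3 \right)} 12 = 5 \left(-53\right) 12 = \left(-265\right) 12 = -3180$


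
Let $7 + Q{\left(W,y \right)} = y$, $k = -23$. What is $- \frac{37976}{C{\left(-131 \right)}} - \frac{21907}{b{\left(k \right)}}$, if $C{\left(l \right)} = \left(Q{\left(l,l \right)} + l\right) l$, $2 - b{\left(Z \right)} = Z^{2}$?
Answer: $\frac{751967421}{18570953} \approx 40.492$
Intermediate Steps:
$Q{\left(W,y \right)} = -7 + y$
$b{\left(Z \right)} = 2 - Z^{2}$
$C{\left(l \right)} = l \left(-7 + 2 l\right)$ ($C{\left(l \right)} = \left(\left(-7 + l\right) + l\right) l = \left(-7 + 2 l\right) l = l \left(-7 + 2 l\right)$)
$- \frac{37976}{C{\left(-131 \right)}} - \frac{21907}{b{\left(k \right)}} = - \frac{37976}{\left(-131\right) \left(-7 + 2 \left(-131\right)\right)} - \frac{21907}{2 - \left(-23\right)^{2}} = - \frac{37976}{\left(-131\right) \left(-7 - 262\right)} - \frac{21907}{2 - 529} = - \frac{37976}{\left(-131\right) \left(-269\right)} - \frac{21907}{2 - 529} = - \frac{37976}{35239} - \frac{21907}{-527} = \left(-37976\right) \frac{1}{35239} - - \frac{21907}{527} = - \frac{37976}{35239} + \frac{21907}{527} = \frac{751967421}{18570953}$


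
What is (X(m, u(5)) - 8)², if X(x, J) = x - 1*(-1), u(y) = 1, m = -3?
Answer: 100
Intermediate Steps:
X(x, J) = 1 + x (X(x, J) = x + 1 = 1 + x)
(X(m, u(5)) - 8)² = ((1 - 3) - 8)² = (-2 - 8)² = (-10)² = 100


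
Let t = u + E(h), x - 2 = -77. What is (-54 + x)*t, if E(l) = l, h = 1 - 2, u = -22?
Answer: 2967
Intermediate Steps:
x = -75 (x = 2 - 77 = -75)
h = -1
t = -23 (t = -22 - 1 = -23)
(-54 + x)*t = (-54 - 75)*(-23) = -129*(-23) = 2967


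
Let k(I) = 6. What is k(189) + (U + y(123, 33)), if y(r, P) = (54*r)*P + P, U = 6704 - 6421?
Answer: 219508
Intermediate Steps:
U = 283
y(r, P) = P + 54*P*r (y(r, P) = 54*P*r + P = P + 54*P*r)
k(189) + (U + y(123, 33)) = 6 + (283 + 33*(1 + 54*123)) = 6 + (283 + 33*(1 + 6642)) = 6 + (283 + 33*6643) = 6 + (283 + 219219) = 6 + 219502 = 219508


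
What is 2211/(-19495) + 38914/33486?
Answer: 342295442/326404785 ≈ 1.0487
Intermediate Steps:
2211/(-19495) + 38914/33486 = 2211*(-1/19495) + 38914*(1/33486) = -2211/19495 + 19457/16743 = 342295442/326404785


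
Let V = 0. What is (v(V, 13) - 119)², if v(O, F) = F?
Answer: 11236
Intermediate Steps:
(v(V, 13) - 119)² = (13 - 119)² = (-106)² = 11236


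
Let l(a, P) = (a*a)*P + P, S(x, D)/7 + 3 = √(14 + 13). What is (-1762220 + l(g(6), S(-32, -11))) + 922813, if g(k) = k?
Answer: -840184 + 777*√3 ≈ -8.3884e+5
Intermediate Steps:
S(x, D) = -21 + 21*√3 (S(x, D) = -21 + 7*√(14 + 13) = -21 + 7*√27 = -21 + 7*(3*√3) = -21 + 21*√3)
l(a, P) = P + P*a² (l(a, P) = a²*P + P = P*a² + P = P + P*a²)
(-1762220 + l(g(6), S(-32, -11))) + 922813 = (-1762220 + (-21 + 21*√3)*(1 + 6²)) + 922813 = (-1762220 + (-21 + 21*√3)*(1 + 36)) + 922813 = (-1762220 + (-21 + 21*√3)*37) + 922813 = (-1762220 + (-777 + 777*√3)) + 922813 = (-1762997 + 777*√3) + 922813 = -840184 + 777*√3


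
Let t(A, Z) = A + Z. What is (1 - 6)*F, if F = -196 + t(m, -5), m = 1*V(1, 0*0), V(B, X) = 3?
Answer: 990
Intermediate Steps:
m = 3 (m = 1*3 = 3)
F = -198 (F = -196 + (3 - 5) = -196 - 2 = -198)
(1 - 6)*F = (1 - 6)*(-198) = -5*(-198) = 990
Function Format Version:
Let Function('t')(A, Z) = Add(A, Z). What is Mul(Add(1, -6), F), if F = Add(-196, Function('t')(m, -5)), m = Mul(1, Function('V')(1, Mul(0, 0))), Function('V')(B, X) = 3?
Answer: 990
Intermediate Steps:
m = 3 (m = Mul(1, 3) = 3)
F = -198 (F = Add(-196, Add(3, -5)) = Add(-196, -2) = -198)
Mul(Add(1, -6), F) = Mul(Add(1, -6), -198) = Mul(-5, -198) = 990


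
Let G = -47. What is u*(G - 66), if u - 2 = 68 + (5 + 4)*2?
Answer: -9944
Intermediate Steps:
u = 88 (u = 2 + (68 + (5 + 4)*2) = 2 + (68 + 9*2) = 2 + (68 + 18) = 2 + 86 = 88)
u*(G - 66) = 88*(-47 - 66) = 88*(-113) = -9944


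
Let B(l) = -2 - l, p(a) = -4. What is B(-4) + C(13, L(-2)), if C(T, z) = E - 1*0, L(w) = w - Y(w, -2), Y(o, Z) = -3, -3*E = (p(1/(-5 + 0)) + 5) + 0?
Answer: 5/3 ≈ 1.6667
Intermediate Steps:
E = -1/3 (E = -((-4 + 5) + 0)/3 = -(1 + 0)/3 = -1/3*1 = -1/3 ≈ -0.33333)
L(w) = 3 + w (L(w) = w - 1*(-3) = w + 3 = 3 + w)
C(T, z) = -1/3 (C(T, z) = -1/3 - 1*0 = -1/3 + 0 = -1/3)
B(-4) + C(13, L(-2)) = (-2 - 1*(-4)) - 1/3 = (-2 + 4) - 1/3 = 2 - 1/3 = 5/3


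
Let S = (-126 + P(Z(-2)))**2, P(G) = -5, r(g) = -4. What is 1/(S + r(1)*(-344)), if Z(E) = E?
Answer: 1/18537 ≈ 5.3946e-5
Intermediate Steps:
S = 17161 (S = (-126 - 5)**2 = (-131)**2 = 17161)
1/(S + r(1)*(-344)) = 1/(17161 - 4*(-344)) = 1/(17161 + 1376) = 1/18537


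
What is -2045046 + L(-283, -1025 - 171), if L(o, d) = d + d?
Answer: -2047438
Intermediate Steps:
L(o, d) = 2*d
-2045046 + L(-283, -1025 - 171) = -2045046 + 2*(-1025 - 171) = -2045046 + 2*(-1196) = -2045046 - 2392 = -2047438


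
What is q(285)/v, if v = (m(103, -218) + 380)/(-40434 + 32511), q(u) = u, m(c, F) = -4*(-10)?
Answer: -150537/28 ≈ -5376.3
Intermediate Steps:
m(c, F) = 40
v = -140/2641 (v = (40 + 380)/(-40434 + 32511) = 420/(-7923) = 420*(-1/7923) = -140/2641 ≈ -0.053010)
q(285)/v = 285/(-140/2641) = 285*(-2641/140) = -150537/28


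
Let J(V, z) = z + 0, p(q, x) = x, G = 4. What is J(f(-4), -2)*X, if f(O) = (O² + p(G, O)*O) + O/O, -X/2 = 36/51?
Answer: 48/17 ≈ 2.8235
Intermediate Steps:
X = -24/17 (X = -72/51 = -2*12/17 = -24/17 ≈ -1.4118)
f(O) = 1 + 2*O² (f(O) = (O² + O*O) + O/O = (O² + O²) + 1 = 2*O² + 1 = 1 + 2*O²)
J(V, z) = z
J(f(-4), -2)*X = -2*(-24/17) = 48/17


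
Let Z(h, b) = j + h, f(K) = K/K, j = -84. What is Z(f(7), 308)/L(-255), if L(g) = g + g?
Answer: 83/510 ≈ 0.16274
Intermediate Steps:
f(K) = 1
L(g) = 2*g
Z(h, b) = -84 + h
Z(f(7), 308)/L(-255) = (-84 + 1)/((2*(-255))) = -83/(-510) = -83*(-1/510) = 83/510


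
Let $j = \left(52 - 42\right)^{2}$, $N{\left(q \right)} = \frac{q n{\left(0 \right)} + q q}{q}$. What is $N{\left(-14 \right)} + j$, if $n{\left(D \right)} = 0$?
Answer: $86$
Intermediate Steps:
$N{\left(q \right)} = q$ ($N{\left(q \right)} = \frac{q 0 + q q}{q} = \frac{0 + q^{2}}{q} = \frac{q^{2}}{q} = q$)
$j = 100$ ($j = 10^{2} = 100$)
$N{\left(-14 \right)} + j = -14 + 100 = 86$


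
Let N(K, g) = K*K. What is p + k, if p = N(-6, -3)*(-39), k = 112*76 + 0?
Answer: 7108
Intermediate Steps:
N(K, g) = K**2
k = 8512 (k = 8512 + 0 = 8512)
p = -1404 (p = (-6)**2*(-39) = 36*(-39) = -1404)
p + k = -1404 + 8512 = 7108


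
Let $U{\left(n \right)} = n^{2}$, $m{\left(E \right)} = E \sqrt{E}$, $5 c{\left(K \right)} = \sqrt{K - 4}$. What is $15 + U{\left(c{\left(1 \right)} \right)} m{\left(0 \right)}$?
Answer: $15$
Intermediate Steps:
$c{\left(K \right)} = \frac{\sqrt{-4 + K}}{5}$ ($c{\left(K \right)} = \frac{\sqrt{K - 4}}{5} = \frac{\sqrt{-4 + K}}{5}$)
$m{\left(E \right)} = E^{\frac{3}{2}}$
$15 + U{\left(c{\left(1 \right)} \right)} m{\left(0 \right)} = 15 + \left(\frac{\sqrt{-4 + 1}}{5}\right)^{2} \cdot 0^{\frac{3}{2}} = 15 + \left(\frac{\sqrt{-3}}{5}\right)^{2} \cdot 0 = 15 + \left(\frac{i \sqrt{3}}{5}\right)^{2} \cdot 0 = 15 - 0 = 15 + 0 = 15$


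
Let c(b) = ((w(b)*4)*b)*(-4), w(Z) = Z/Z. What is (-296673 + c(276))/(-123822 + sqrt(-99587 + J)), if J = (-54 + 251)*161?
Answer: 18640721079/7665977777 + 301089*I*sqrt(67870)/15331955554 ≈ 2.4316 + 0.0051161*I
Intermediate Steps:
J = 31717 (J = 197*161 = 31717)
w(Z) = 1
c(b) = -16*b (c(b) = ((1*4)*b)*(-4) = (4*b)*(-4) = -16*b)
(-296673 + c(276))/(-123822 + sqrt(-99587 + J)) = (-296673 - 16*276)/(-123822 + sqrt(-99587 + 31717)) = (-296673 - 4416)/(-123822 + sqrt(-67870)) = -301089/(-123822 + I*sqrt(67870))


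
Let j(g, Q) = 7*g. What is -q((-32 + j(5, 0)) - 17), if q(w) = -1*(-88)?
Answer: -88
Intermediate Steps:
q(w) = 88
-q((-32 + j(5, 0)) - 17) = -1*88 = -88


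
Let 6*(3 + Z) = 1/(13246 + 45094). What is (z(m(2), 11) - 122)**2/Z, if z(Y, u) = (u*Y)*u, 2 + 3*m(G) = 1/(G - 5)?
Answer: -441403357000/28353213 ≈ -15568.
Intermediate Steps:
m(G) = -2/3 + 1/(3*(-5 + G)) (m(G) = -2/3 + 1/(3*(G - 5)) = -2/3 + 1/(3*(-5 + G)))
z(Y, u) = Y*u**2 (z(Y, u) = (Y*u)*u = Y*u**2)
Z = -1050119/350040 (Z = -3 + 1/(6*(13246 + 45094)) = -3 + (1/6)/58340 = -3 + (1/6)*(1/58340) = -3 + 1/350040 = -1050119/350040 ≈ -3.0000)
(z(m(2), 11) - 122)**2/Z = (((11 - 2*2)/(3*(-5 + 2)))*11**2 - 122)**2/(-1050119/350040) = (((1/3)*(11 - 4)/(-3))*121 - 122)**2*(-350040/1050119) = (((1/3)*(-1/3)*7)*121 - 122)**2*(-350040/1050119) = (-7/9*121 - 122)**2*(-350040/1050119) = (-847/9 - 122)**2*(-350040/1050119) = (-1945/9)**2*(-350040/1050119) = (3783025/81)*(-350040/1050119) = -441403357000/28353213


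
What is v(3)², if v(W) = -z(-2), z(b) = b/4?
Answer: ¼ ≈ 0.25000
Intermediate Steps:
z(b) = b/4 (z(b) = b*(¼) = b/4)
v(W) = ½ (v(W) = -(-2)/4 = -1*(-½) = ½)
v(3)² = (½)² = ¼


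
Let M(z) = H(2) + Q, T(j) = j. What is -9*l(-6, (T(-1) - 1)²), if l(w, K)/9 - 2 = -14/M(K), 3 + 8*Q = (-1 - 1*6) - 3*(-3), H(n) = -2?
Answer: -11826/17 ≈ -695.65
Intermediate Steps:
Q = -⅛ (Q = -3/8 + ((-1 - 1*6) - 3*(-3))/8 = -3/8 + ((-1 - 6) + 9)/8 = -3/8 + (-7 + 9)/8 = -3/8 + (⅛)*2 = -3/8 + ¼ = -⅛ ≈ -0.12500)
M(z) = -17/8 (M(z) = -2 - ⅛ = -17/8)
l(w, K) = 1314/17 (l(w, K) = 18 + 9*(-14/(-17/8)) = 18 + 9*(-14*(-8/17)) = 18 + 9*(112/17) = 18 + 1008/17 = 1314/17)
-9*l(-6, (T(-1) - 1)²) = -9*1314/17 = -11826/17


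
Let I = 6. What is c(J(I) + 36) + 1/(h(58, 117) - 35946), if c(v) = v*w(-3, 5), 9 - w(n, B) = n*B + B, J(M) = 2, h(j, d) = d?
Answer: 25868537/35829 ≈ 722.00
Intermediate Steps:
w(n, B) = 9 - B - B*n (w(n, B) = 9 - (n*B + B) = 9 - (B*n + B) = 9 - (B + B*n) = 9 + (-B - B*n) = 9 - B - B*n)
c(v) = 19*v (c(v) = v*(9 - 1*5 - 1*5*(-3)) = v*(9 - 5 + 15) = v*19 = 19*v)
c(J(I) + 36) + 1/(h(58, 117) - 35946) = 19*(2 + 36) + 1/(117 - 35946) = 19*38 + 1/(-35829) = 722 - 1/35829 = 25868537/35829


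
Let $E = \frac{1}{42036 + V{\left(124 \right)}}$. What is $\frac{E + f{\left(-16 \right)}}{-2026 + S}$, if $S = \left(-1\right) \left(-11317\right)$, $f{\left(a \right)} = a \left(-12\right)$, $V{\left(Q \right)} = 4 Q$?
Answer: $\frac{8166145}{395164812} \approx 0.020665$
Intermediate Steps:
$f{\left(a \right)} = - 12 a$
$S = 11317$
$E = \frac{1}{42532}$ ($E = \frac{1}{42036 + 4 \cdot 124} = \frac{1}{42036 + 496} = \frac{1}{42532} \approx 2.3512 \cdot 10^{-5}$)
$\frac{E + f{\left(-16 \right)}}{-2026 + S} = \frac{\frac{1}{42532} - -192}{-2026 + 11317} = \frac{\frac{1}{42532} + 192}{9291} = \frac{8166145}{42532} \cdot \frac{1}{9291} = \frac{8166145}{395164812}$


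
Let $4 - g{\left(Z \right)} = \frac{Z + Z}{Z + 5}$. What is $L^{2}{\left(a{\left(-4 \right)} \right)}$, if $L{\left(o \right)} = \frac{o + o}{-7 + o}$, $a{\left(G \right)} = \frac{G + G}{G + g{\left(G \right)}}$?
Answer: $\frac{1}{16} \approx 0.0625$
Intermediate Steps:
$g{\left(Z \right)} = 4 - \frac{2 Z}{5 + Z}$ ($g{\left(Z \right)} = 4 - \frac{Z + Z}{Z + 5} = 4 - \frac{2 Z}{5 + Z}$)
$a{\left(G \right)} = \frac{2 G}{G + \frac{2 \left(10 + G\right)}{5 + G}}$ ($a{\left(G \right)} = \frac{G + G}{G + \frac{2 \left(10 + G\right)}{5 + G}} = \frac{2 G}{G + \frac{2 \left(10 + G\right)}{5 + G}}$)
$L{\left(o \right)} = \frac{2 o}{-7 + o}$
$L^{2}{\left(a{\left(-4 \right)} \right)} = \left(\frac{2 \cdot 2 \left(-4\right) \frac{1}{20 + \left(-4\right)^{2} + 7 \left(-4\right)} \left(5 - 4\right)}{-7 + 2 \left(-4\right) \frac{1}{20 + \left(-4\right)^{2} + 7 \left(-4\right)} \left(5 - 4\right)}\right)^{2} = \left(\frac{2 \cdot 2 \left(-4\right) \frac{1}{20 + 16 - 28} \cdot 1}{-7 + 2 \left(-4\right) \frac{1}{20 + 16 - 28} \cdot 1}\right)^{2} = \left(\frac{2 \cdot 2 \left(-4\right) \frac{1}{8} \cdot 1}{-7 + 2 \left(-4\right) \frac{1}{8} \cdot 1}\right)^{2} = \left(2 \left(-1\right) \frac{1}{-7 - 1}\right)^{2} = \left(2 \left(-1\right) \frac{1}{-8}\right)^{2} = \left(2 \left(-1\right) \left(- \frac{1}{8}\right)\right)^{2} = \left(\frac{1}{4}\right)^{2} = \frac{1}{16}$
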